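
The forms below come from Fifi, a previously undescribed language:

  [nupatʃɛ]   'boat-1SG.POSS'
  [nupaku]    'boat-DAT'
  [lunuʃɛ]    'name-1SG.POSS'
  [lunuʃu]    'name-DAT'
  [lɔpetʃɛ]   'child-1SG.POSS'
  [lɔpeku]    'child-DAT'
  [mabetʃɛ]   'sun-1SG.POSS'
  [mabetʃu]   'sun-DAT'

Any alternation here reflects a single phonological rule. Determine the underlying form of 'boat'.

In [nupatʃɛ] and [nupaku] the final segment of 'boat' alternates: [tʃ] ~ [k].
Compare 'sun', with invariant [tʃ] in [mabetʃɛ] and [mabetʃu]: an analysis with underlying /tʃ/ and a rule producing [k] before the DAT suffix would wrongly predict alternation here too.
Therefore /k/ is basic and [tʃ] is derived by palatalization before a front vowel (/k/ becomes palato-alveolar [tʃ] before a front vowel).

/nupak/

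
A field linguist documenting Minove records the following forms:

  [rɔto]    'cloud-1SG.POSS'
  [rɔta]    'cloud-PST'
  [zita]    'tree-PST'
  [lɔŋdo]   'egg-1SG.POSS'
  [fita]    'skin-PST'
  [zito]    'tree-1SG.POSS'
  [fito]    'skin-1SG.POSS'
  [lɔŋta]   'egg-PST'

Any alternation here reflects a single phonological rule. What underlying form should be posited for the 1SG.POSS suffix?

/-do/

The 1SG.POSS suffix surfaces as [-do] and [-to], depending on the final segment of the stem.
By contrast the PST suffix keeps its initial [t] throughout — that segment must be underlying.
So the underlying form is /-do/, and voiced stops become voiceless after a vowel.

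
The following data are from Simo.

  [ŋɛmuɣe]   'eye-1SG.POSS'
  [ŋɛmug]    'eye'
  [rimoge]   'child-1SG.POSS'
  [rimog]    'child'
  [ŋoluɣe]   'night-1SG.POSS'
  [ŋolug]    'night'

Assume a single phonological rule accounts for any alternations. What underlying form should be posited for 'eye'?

/ŋɛmuɣ/

The root 'eye' surfaces as [ŋɛmuɣe] and [ŋɛmug], with a stem-final [ɣ] ~ [g] alternation.
If /g/ were underlying and a rule turned it into [ɣ] before the 1SG.POSS suffix, 'child' would also alternate; but it has [g] in both [rimoge] and [rimog].
The underlying segment must be /ɣ/; voiced fricatives become stops word-finally, yielding [g] there.
Hence 'eye' is /ŋɛmuɣ/ underlyingly.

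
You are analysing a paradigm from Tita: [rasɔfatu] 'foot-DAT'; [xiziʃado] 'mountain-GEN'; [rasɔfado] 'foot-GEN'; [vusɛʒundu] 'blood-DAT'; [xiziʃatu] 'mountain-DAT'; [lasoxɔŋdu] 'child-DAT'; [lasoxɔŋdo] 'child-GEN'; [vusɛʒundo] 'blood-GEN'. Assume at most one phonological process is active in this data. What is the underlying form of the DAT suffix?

/-tu/

The DAT morpheme has two allomorphs, [-du] and [-tu].
The GEN suffix, which begins with [d], is invariant after every stem; so [d] is not altered by any rule here.
So the underlying form is /-tu/, and voiceless stops become voiced after a nasal.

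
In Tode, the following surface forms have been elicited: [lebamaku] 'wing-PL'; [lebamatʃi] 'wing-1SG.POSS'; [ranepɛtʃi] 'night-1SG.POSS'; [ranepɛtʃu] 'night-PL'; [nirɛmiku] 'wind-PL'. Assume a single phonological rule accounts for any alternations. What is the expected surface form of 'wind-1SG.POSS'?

[nirɛmitʃi]

The root 'wing' surfaces as [lebamatʃi] and [lebamaku], with a stem-final [tʃ] ~ [k] alternation.
The stem 'night' ([ranepɛtʃi], [ranepɛtʃu]) shows [tʃ] unchanged in both environments, so [tʃ] cannot be basic with [k] derived before the PL suffix.
So /k/ is underlying, and a rule of palatalization before a front vowel — /k/ becomes palato-alveolar [tʃ] before a front vowel — gives [tʃ].
The one attested form of 'wind', [nirɛmiku], shows underlying /nirɛmik/. Applying the same rule before a front vowel gives [nirɛmitʃi].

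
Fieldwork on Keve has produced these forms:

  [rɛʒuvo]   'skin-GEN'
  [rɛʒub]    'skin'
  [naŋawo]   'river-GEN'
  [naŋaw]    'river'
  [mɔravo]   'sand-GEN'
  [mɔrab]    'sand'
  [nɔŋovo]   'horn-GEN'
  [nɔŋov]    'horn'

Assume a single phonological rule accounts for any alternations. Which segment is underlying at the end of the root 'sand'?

'sand' shows [v] ~ [b] at the end of the stem ([mɔravo] vs [mɔrab]).
Compare 'horn', with invariant [v] in [nɔŋovo] and [nɔŋov]: an analysis with underlying /v/ and a rule producing [b] in isolation would wrongly predict alternation here too.
The underlying segment must be /b/; voiced stops become fricatives between vowels, yielding [v] there.

/b/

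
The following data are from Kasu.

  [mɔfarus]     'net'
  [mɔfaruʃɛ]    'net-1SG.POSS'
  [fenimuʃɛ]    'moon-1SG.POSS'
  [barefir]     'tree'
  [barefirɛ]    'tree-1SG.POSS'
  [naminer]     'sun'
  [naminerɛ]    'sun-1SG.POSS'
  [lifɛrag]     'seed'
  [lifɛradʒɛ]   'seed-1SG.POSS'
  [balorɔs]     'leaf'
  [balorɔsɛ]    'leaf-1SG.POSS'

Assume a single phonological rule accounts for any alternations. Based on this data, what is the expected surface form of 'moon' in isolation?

The root 'net' surfaces as [mɔfarus] and [mɔfaruʃɛ], with a stem-final [s] ~ [ʃ] alternation.
The stem 'leaf' ([balorɔs], [balorɔsɛ]) shows [s] unchanged in both environments, so [s] cannot be basic with [ʃ] derived before the 1SG.POSS suffix.
The underlying segment must be /ʃ/; palato-alveolar /dʒ/ and /ʃ/ become [g] and [s] when no front vowel follows, yielding [s] there.
From [fenimuʃɛ] the stem 'moon' is /fenimuʃ/; when no front vowel follows this yields [fenimus].

[fenimus]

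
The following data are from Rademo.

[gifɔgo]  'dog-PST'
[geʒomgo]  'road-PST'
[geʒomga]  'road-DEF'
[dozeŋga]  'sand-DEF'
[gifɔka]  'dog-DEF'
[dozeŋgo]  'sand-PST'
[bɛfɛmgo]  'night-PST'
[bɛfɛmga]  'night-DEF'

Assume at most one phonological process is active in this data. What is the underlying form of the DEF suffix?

The DEF suffix surfaces as [-ga] and [-ka], depending on the final segment of the stem.
By contrast the PST suffix keeps its initial [g] throughout — that segment must be underlying.
The DEF suffix is therefore /-ka/ underlyingly, with post-nasal voicing: voiceless stops become voiced after a nasal.

/-ka/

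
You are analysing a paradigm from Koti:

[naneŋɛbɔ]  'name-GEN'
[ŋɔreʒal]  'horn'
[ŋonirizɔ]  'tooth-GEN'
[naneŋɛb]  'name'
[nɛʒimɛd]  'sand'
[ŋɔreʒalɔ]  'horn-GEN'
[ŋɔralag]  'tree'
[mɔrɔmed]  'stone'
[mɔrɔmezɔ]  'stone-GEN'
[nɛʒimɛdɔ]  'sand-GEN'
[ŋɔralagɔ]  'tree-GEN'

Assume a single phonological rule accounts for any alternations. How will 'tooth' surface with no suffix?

'stone' shows [z] ~ [d] at the end of the stem ([mɔrɔmezɔ] vs [mɔrɔmed]).
But 'sand' keeps [d] in both environments ([nɛʒimɛdɔ], [nɛʒimɛd]), so there is no rule changing /d/ to [z] before the GEN suffix.
Therefore /z/ is basic and [d] is derived by word-final hardening (voiced fricatives become stops word-finally).
From [ŋonirizɔ] the stem 'tooth' is /ŋoniriz/; word-finally this yields [ŋonirid].

[ŋonirid]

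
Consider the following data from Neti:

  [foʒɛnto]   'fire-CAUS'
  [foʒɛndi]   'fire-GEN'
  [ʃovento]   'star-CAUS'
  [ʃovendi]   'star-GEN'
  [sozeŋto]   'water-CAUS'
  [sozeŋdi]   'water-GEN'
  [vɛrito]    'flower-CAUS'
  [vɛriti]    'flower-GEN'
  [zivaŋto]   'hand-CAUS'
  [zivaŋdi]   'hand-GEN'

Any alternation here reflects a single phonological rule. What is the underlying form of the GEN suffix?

/-di/

The GEN morpheme has two allomorphs, [-di] and [-ti].
By contrast the CAUS suffix keeps its initial [t] throughout — that segment must be underlying.
So the underlying form is /-di/, and voiced stops become voiceless after a vowel.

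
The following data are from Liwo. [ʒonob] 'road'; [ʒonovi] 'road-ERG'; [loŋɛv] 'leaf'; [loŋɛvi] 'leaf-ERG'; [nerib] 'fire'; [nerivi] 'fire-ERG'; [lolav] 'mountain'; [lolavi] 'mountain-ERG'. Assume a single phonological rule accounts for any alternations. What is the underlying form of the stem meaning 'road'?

/ʒonob/

The stem for 'road' ends in [b] in [ʒonob] but [v] in [ʒonovi].
Compare 'mountain', with invariant [v] in [lolav] and [lolavi]: an analysis with underlying /v/ and a rule producing [b] in isolation would wrongly predict alternation here too.
The alternation reflects intervocalic spirantization: voiced stops become fricatives between vowels. /b/ is underlying.
So 'road' = /ʒonob/.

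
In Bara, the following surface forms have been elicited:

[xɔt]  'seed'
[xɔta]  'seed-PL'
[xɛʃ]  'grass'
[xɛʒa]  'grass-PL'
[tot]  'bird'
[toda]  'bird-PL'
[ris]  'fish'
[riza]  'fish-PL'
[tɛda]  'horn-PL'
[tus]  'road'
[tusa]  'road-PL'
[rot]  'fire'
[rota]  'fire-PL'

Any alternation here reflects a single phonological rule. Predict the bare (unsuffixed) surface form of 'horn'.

[tɛt]

The stem for 'bird' ends in [t] in [tot] but [d] in [toda].
Compare 'fire', with invariant [t] in [rot] and [rota]: an analysis with underlying /t/ and a rule producing [d] before the PL suffix would wrongly predict alternation here too.
The underlying segment must be /d/; voiced obstruents become voiceless word-finally, yielding [t] there.
The one attested form of 'horn', [tɛda], shows underlying /tɛd/. Applying the same rule word-finally gives [tɛt].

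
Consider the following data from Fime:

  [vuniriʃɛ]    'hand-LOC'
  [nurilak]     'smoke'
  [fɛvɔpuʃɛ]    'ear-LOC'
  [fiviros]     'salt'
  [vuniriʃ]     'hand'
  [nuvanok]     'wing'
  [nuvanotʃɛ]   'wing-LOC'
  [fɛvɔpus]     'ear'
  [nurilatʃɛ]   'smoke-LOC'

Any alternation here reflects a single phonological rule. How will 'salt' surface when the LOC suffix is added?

[fiviroʃɛ]

The root 'ear' surfaces as [fɛvɔpus] and [fɛvɔpuʃɛ], with a stem-final [s] ~ [ʃ] alternation.
If /ʃ/ were underlying and a rule turned it into [s] in isolation, 'hand' would also alternate; but it has [ʃ] in both [vuniriʃ] and [vuniriʃɛ].
Therefore /s/ is basic and [ʃ] is derived by palatalization before a front vowel (/k/ and /s/ become palato-alveolar [tʃ] and [ʃ] before a front vowel).
From [fiviros] the stem 'salt' is /fiviros/; before a front vowel this yields [fiviroʃɛ].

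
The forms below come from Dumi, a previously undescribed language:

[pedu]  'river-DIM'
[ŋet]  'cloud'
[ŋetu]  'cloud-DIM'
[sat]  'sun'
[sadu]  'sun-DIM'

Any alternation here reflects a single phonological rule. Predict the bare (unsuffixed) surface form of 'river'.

'sun' shows [t] ~ [d] at the end of the stem ([sat] vs [sadu]).
Compare 'cloud', with invariant [t] in [ŋet] and [ŋetu]: an analysis with underlying /t/ and a rule producing [d] before the DIM suffix would wrongly predict alternation here too.
The alternation reflects word-final obstruent devoicing: voiced obstruents become voiceless word-finally. /d/ is underlying.
The one attested form of 'river', [pedu], shows underlying /ped/. Applying the same rule word-finally gives [pet].

[pet]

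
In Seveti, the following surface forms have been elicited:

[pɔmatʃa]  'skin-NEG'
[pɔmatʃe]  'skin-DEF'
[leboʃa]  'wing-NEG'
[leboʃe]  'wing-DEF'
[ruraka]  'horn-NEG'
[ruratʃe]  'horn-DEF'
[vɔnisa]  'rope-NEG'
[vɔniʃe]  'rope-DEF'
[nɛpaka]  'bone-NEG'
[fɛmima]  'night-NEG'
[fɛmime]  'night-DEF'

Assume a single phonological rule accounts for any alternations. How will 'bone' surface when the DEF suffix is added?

[nɛpatʃe]

'horn' shows [k] ~ [tʃ] at the end of the stem ([ruraka] vs [ruratʃe]).
If /tʃ/ were underlying and a rule turned it into [k] before the NEG suffix, 'skin' would also alternate; but it has [tʃ] in both [pɔmatʃa] and [pɔmatʃe].
So /k/ is underlying, and a rule of palatalization before a front vowel — /k/ and /s/ become palato-alveolar [tʃ] and [ʃ] before a front vowel — gives [tʃ].
The one attested form of 'bone', [nɛpaka], shows underlying /nɛpak/. Applying the same rule before a front vowel gives [nɛpatʃe].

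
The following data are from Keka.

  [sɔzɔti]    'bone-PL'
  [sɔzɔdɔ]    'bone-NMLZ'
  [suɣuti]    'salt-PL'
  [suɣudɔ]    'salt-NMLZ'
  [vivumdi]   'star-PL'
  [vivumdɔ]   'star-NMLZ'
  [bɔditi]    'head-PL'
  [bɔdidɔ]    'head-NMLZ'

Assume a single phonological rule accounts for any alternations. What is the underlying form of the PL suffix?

/-ti/

The PL suffix surfaces as [-di] and [-ti], depending on the final segment of the stem.
The NMLZ suffix, which begins with [d], is invariant after every stem; so [d] is not altered by any rule here.
The PL suffix is therefore /-ti/ underlyingly, with post-nasal voicing: voiceless stops become voiced after a nasal.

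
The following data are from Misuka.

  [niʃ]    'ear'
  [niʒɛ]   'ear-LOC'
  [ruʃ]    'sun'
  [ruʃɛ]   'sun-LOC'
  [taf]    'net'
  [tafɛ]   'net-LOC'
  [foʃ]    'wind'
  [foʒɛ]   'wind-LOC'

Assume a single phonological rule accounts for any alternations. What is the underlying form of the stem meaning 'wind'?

In [foʃ] and [foʒɛ] the final segment of 'wind' alternates: [ʃ] ~ [ʒ].
The stem 'sun' ([ruʃ], [ruʃɛ]) shows [ʃ] unchanged in both environments, so [ʃ] cannot be basic with [ʒ] derived before the LOC suffix.
Therefore /ʒ/ is basic and [ʃ] is derived by word-final obstruent devoicing (voiced obstruents become voiceless word-finally).

/foʒ/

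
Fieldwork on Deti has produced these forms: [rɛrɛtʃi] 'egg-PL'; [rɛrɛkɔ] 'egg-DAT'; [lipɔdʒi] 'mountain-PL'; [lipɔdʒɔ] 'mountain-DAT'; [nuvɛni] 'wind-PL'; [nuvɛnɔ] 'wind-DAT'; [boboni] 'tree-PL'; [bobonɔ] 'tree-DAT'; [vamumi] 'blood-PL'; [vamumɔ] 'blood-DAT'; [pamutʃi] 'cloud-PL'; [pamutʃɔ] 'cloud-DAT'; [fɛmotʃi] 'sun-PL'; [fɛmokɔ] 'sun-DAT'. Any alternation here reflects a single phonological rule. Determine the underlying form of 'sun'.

/fɛmok/

'sun' shows [tʃ] ~ [k] at the end of the stem ([fɛmotʃi] vs [fɛmokɔ]).
But 'cloud' keeps [tʃ] in both environments ([pamutʃi], [pamutʃɔ]), so there is no rule changing /tʃ/ to [k] before the DAT suffix.
The underlying segment must be /k/; /k/ becomes palato-alveolar [tʃ] before a front vowel, yielding [tʃ] there.
The underlying form of 'sun' is therefore /fɛmok/.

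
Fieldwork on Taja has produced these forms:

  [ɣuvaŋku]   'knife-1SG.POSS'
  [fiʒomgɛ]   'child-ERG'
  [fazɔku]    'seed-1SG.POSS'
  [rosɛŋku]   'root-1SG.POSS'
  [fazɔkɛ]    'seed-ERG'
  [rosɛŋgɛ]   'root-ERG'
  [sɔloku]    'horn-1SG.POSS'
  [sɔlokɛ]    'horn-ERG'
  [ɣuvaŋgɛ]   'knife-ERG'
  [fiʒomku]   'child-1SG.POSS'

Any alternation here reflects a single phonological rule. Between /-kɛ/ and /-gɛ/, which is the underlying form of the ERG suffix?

/-gɛ/

The ERG suffix surfaces as [-gɛ] and [-kɛ], depending on the final segment of the stem.
The 1SG.POSS suffix, which begins with [k], is invariant after every stem; so [k] is not altered by any rule here.
The ERG suffix is therefore /-gɛ/ underlyingly, with post-vocalic devoicing: voiced stops become voiceless after a vowel.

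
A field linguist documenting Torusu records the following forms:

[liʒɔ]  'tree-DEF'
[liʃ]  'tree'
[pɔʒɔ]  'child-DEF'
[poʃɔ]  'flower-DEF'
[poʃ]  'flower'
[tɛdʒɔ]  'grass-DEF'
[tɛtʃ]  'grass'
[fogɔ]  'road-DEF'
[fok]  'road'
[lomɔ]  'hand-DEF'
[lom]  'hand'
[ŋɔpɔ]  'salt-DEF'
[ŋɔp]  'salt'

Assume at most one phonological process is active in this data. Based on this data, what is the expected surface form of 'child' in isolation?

In [liʒɔ] and [liʃ] the final segment of 'tree' alternates: [ʒ] ~ [ʃ].
The stem 'flower' ([poʃɔ], [poʃ]) shows [ʃ] unchanged in both environments, so [ʃ] cannot be basic with [ʒ] derived before the DEF suffix.
The underlying segment must be /ʒ/; voiced obstruents become voiceless word-finally, yielding [ʃ] there.
The one attested form of 'child', [pɔʒɔ], shows underlying /pɔʒ/. Applying the same rule word-finally gives [pɔʃ].

[pɔʃ]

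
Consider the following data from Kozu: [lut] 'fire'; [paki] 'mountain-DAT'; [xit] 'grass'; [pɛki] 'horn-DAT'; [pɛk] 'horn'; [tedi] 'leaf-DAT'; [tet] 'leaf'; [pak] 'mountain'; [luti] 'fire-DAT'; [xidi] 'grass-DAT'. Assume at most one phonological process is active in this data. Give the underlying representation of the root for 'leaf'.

The stem for 'leaf' ends in [t] in [tet] but [d] in [tedi].
But 'fire' keeps [t] in both environments ([lut], [luti]), so there is no rule changing /t/ to [d] before the DAT suffix.
Therefore /d/ is basic and [t] is derived by word-final obstruent devoicing (voiced obstruents become voiceless word-finally).

/ted/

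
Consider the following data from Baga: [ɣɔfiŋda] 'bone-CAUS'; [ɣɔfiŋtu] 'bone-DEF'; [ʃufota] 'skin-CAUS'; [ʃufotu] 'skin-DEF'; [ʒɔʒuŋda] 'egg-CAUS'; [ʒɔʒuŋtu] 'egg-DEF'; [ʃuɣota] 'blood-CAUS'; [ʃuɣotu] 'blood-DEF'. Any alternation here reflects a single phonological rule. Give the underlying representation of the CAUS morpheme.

/-da/

The CAUS morpheme has two allomorphs, [-da] and [-ta].
By contrast the DEF suffix keeps its initial [t] throughout — that segment must be underlying.
The CAUS suffix is therefore /-da/ underlyingly, with post-vocalic devoicing: voiced stops become voiceless after a vowel.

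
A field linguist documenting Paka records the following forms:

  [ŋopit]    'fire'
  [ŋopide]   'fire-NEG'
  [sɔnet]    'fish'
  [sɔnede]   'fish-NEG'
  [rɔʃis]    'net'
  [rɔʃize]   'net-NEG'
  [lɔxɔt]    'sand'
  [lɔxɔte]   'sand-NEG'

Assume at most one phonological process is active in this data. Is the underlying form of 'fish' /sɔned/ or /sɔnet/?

The root 'fish' surfaces as [sɔnet] and [sɔnede], with a stem-final [t] ~ [d] alternation.
But 'sand' keeps [t] in both environments ([lɔxɔt], [lɔxɔte]), so there is no rule changing /t/ to [d] before the NEG suffix.
The alternation reflects word-final obstruent devoicing: voiced obstruents become voiceless word-finally. /d/ is underlying.

/sɔned/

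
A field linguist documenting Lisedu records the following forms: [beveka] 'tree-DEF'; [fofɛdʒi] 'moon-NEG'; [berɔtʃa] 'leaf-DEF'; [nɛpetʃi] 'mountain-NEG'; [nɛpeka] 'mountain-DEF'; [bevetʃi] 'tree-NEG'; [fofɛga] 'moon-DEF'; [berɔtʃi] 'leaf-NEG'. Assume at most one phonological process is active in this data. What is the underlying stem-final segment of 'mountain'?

/k/

'mountain' shows [tʃ] ~ [k] at the end of the stem ([nɛpetʃi] vs [nɛpeka]).
But 'leaf' keeps [tʃ] in both environments ([berɔtʃi], [berɔtʃa]), so there is no rule changing /tʃ/ to [k] before the DEF suffix.
So /k/ is underlying, and a rule of palatalization before a front vowel — /k/ and /g/ become palato-alveolar [tʃ] and [dʒ] before a front vowel — gives [tʃ].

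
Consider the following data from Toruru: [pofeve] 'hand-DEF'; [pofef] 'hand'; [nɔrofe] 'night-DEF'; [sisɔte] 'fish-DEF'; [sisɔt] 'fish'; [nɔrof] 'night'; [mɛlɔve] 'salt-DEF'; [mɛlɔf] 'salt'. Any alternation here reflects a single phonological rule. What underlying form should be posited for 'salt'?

/mɛlɔv/

In [mɛlɔf] and [mɛlɔve] the final segment of 'salt' alternates: [f] ~ [v].
The stem 'night' ([nɔrof], [nɔrofe]) shows [f] unchanged in both environments, so [f] cannot be basic with [v] derived before the DEF suffix.
So /v/ is underlying, and a rule of word-final obstruent devoicing — voiced obstruents become voiceless word-finally — gives [f].
The underlying form of 'salt' is therefore /mɛlɔv/.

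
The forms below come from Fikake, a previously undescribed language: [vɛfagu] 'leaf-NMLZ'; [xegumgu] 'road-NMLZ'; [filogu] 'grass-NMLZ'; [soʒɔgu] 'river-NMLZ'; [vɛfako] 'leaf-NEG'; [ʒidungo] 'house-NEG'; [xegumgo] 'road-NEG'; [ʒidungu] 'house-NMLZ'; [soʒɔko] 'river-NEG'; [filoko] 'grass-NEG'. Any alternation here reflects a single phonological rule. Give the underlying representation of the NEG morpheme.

The NEG suffix surfaces as [-go] and [-ko], depending on the final segment of the stem.
By contrast the NMLZ suffix keeps its initial [g] throughout — that segment must be underlying.
The NEG suffix is therefore /-ko/ underlyingly, with post-nasal voicing: voiceless stops become voiced after a nasal.

/-ko/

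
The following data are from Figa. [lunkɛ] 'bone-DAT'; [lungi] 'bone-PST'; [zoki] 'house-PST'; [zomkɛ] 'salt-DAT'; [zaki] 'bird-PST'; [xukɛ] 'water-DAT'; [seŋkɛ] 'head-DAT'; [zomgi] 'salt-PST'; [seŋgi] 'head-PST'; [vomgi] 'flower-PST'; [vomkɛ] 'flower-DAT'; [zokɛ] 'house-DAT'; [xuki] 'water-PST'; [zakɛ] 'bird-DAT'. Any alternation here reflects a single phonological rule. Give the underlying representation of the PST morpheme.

/-gi/

The PST suffix surfaces as [-gi] and [-ki], depending on the final segment of the stem.
By contrast the DAT suffix keeps its initial [k] throughout — that segment must be underlying.
So the underlying form is /-gi/, and voiced stops become voiceless after a vowel.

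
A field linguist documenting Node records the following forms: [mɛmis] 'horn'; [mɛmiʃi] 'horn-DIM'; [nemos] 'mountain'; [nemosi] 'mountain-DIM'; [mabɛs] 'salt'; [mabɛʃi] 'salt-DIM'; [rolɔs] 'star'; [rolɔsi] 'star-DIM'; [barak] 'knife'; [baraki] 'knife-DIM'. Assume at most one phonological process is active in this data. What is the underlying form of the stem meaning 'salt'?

/mabɛʃ/

The stem for 'salt' ends in [s] in [mabɛs] but [ʃ] in [mabɛʃi].
But 'mountain' keeps [s] in both environments ([nemos], [nemosi]), so there is no rule changing /s/ to [ʃ] before the DIM suffix.
The underlying segment must be /ʃ/; palato-alveolar /ʃ/ becomes [s] when no front vowel follows, yielding [s] there.
The underlying form of 'salt' is therefore /mabɛʃ/.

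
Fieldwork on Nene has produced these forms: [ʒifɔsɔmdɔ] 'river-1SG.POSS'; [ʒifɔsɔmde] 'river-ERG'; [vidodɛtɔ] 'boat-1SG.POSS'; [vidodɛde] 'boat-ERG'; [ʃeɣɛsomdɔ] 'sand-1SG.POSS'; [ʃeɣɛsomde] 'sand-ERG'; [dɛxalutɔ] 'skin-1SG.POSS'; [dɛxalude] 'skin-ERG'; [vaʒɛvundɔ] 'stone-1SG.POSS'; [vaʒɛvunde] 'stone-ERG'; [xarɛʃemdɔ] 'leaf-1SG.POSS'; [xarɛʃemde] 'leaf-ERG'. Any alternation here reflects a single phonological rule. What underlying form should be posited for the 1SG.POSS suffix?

/-tɔ/

The 1SG.POSS suffix surfaces as [-dɔ] and [-tɔ], depending on the final segment of the stem.
By contrast the ERG suffix keeps its initial [d] throughout — that segment must be underlying.
So the underlying form is /-tɔ/, and voiceless stops become voiced after a nasal.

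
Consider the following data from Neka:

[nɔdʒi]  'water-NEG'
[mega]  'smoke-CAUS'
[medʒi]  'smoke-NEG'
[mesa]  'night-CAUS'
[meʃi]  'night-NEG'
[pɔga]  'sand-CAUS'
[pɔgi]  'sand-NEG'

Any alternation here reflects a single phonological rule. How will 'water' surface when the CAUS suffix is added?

The root 'smoke' surfaces as [mega] and [medʒi], with a stem-final [g] ~ [dʒ] alternation.
Compare 'sand', with invariant [g] in [pɔga] and [pɔgi]: an analysis with underlying /g/ and a rule producing [dʒ] before the NEG suffix would wrongly predict alternation here too.
The underlying segment must be /dʒ/; palato-alveolar /dʒ/ and /ʃ/ become [g] and [s] when no front vowel follows, yielding [g] there.
The one attested form of 'water', [nɔdʒi], shows underlying /nɔdʒ/. Applying the same rule when no front vowel follows gives [nɔga].

[nɔga]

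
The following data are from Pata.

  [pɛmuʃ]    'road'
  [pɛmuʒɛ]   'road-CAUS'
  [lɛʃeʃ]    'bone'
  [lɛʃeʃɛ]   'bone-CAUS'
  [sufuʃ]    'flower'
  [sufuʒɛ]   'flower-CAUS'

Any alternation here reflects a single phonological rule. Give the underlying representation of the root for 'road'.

'road' shows [ʃ] ~ [ʒ] at the end of the stem ([pɛmuʃ] vs [pɛmuʒɛ]).
Compare 'bone', with invariant [ʃ] in [lɛʃeʃ] and [lɛʃeʃɛ]: an analysis with underlying /ʃ/ and a rule producing [ʒ] before the CAUS suffix would wrongly predict alternation here too.
The underlying segment must be /ʒ/; voiced obstruents become voiceless word-finally, yielding [ʃ] there.

/pɛmuʒ/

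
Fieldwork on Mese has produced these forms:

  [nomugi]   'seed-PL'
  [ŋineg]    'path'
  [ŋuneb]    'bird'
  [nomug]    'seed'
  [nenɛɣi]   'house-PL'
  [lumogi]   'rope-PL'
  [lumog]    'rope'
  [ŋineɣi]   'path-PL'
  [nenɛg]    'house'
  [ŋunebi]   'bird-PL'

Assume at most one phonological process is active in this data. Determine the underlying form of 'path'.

/ŋineɣ/

The root 'path' surfaces as [ŋineg] and [ŋineɣi], with a stem-final [g] ~ [ɣ] alternation.
But 'rope' keeps [g] in both environments ([lumog], [lumogi]), so there is no rule changing /g/ to [ɣ] before the PL suffix.
The underlying segment must be /ɣ/; voiced fricatives become stops word-finally, yielding [g] there.
Hence 'path' is /ŋineɣ/ underlyingly.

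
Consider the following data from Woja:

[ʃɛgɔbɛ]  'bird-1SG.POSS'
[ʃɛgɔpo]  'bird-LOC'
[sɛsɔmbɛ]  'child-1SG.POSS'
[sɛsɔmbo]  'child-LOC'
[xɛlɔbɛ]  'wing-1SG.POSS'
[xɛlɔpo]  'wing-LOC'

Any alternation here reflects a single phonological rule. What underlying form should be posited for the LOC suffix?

The LOC morpheme has two allomorphs, [-bo] and [-po].
The 1SG.POSS suffix, which begins with [b], is invariant after every stem; so [b] is not altered by any rule here.
So the underlying form is /-po/, and voiceless stops become voiced after a nasal.

/-po/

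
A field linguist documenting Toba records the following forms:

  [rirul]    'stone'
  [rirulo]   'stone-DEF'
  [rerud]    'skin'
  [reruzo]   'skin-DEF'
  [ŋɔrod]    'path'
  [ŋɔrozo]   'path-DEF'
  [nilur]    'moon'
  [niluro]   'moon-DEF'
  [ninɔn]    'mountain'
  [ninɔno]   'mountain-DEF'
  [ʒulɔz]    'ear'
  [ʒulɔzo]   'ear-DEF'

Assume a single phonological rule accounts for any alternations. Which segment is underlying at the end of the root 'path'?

/d/

The root 'path' surfaces as [ŋɔrod] and [ŋɔrozo], with a stem-final [d] ~ [z] alternation.
If /z/ were underlying and a rule turned it into [d] in isolation, 'ear' would also alternate; but it has [z] in both [ʒulɔz] and [ʒulɔzo].
Therefore /d/ is basic and [z] is derived by intervocalic spirantization (voiced stops become fricatives between vowels).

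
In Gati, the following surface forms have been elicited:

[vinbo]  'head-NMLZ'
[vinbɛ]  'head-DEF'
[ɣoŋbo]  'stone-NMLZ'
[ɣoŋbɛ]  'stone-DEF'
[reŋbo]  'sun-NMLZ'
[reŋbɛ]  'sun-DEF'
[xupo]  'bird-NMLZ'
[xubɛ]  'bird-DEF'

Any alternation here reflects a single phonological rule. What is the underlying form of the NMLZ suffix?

/-po/

The NMLZ morpheme has two allomorphs, [-bo] and [-po].
The DEF suffix, which begins with [b], is invariant after every stem; so [b] is not altered by any rule here.
The NMLZ suffix is therefore /-po/ underlyingly, with post-nasal voicing: voiceless stops become voiced after a nasal.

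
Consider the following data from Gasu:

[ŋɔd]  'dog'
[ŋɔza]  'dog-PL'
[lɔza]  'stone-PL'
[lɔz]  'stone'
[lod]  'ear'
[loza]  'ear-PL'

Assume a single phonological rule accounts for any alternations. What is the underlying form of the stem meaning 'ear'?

'ear' shows [z] ~ [d] at the end of the stem ([loza] vs [lod]).
The stem 'stone' ([lɔza], [lɔz]) shows [z] unchanged in both environments, so [z] cannot be basic with [d] derived in isolation.
So /d/ is underlying, and a rule of intervocalic spirantization — voiced stops become fricatives between vowels — gives [z].

/lod/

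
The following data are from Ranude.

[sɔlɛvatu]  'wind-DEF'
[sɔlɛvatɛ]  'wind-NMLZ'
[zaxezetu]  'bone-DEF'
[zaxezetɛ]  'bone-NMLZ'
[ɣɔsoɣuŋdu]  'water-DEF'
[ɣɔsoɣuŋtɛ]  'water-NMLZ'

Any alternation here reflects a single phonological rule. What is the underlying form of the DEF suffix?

/-du/

The DEF suffix surfaces as [-du] and [-tu], depending on the final segment of the stem.
The NMLZ suffix, which begins with [t], is invariant after every stem; so [t] is not altered by any rule here.
The DEF suffix is therefore /-du/ underlyingly, with post-vocalic devoicing: voiced stops become voiceless after a vowel.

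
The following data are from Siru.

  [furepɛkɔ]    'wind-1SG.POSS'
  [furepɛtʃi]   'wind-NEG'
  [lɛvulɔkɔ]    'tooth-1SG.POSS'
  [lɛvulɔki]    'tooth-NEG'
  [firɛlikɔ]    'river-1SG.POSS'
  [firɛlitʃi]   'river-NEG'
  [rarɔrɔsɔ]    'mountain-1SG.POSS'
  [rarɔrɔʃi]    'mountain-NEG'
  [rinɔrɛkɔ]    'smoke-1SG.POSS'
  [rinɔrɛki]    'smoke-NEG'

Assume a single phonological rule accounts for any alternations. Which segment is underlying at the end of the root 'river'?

The root 'river' surfaces as [firɛlikɔ] and [firɛlitʃi], with a stem-final [k] ~ [tʃ] alternation.
Compare 'tooth', with invariant [k] in [lɛvulɔkɔ] and [lɛvulɔki]: an analysis with underlying /k/ and a rule producing [tʃ] before the NEG suffix would wrongly predict alternation here too.
The underlying segment must be /tʃ/; palato-alveolar /tʃ/ and /ʃ/ become [k] and [s] when no front vowel follows, yielding [k] there.

/tʃ/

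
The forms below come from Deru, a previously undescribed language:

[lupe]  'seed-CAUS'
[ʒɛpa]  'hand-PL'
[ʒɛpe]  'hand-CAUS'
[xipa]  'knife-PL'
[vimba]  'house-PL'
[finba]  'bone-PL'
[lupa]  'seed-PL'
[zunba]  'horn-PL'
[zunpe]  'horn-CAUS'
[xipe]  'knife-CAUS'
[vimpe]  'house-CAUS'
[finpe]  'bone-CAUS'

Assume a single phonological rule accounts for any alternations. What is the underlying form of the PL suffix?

/-ba/

The PL suffix surfaces as [-ba] and [-pa], depending on the final segment of the stem.
The CAUS suffix, which begins with [p], is invariant after every stem; so [p] is not altered by any rule here.
The PL suffix is therefore /-ba/ underlyingly, with post-vocalic devoicing: voiced stops become voiceless after a vowel.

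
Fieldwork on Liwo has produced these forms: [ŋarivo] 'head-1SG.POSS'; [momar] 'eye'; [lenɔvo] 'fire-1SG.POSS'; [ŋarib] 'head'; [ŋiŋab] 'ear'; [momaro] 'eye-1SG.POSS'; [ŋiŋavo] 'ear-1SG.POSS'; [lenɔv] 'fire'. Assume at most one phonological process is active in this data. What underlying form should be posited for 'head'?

The stem for 'head' ends in [v] in [ŋarivo] but [b] in [ŋarib].
Compare 'fire', with invariant [v] in [lenɔvo] and [lenɔv]: an analysis with underlying /v/ and a rule producing [b] in isolation would wrongly predict alternation here too.
Therefore /b/ is basic and [v] is derived by intervocalic spirantization (voiced stops become fricatives between vowels).
The underlying form of 'head' is therefore /ŋarib/.

/ŋarib/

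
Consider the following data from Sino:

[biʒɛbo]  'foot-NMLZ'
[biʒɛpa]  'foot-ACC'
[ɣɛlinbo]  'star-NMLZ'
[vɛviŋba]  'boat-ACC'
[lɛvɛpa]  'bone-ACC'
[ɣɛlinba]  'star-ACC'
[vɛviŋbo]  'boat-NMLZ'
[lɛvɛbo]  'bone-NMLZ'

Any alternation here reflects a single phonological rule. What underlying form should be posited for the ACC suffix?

The ACC suffix surfaces as [-ba] and [-pa], depending on the final segment of the stem.
By contrast the NMLZ suffix keeps its initial [b] throughout — that segment must be underlying.
So the underlying form is /-pa/, and voiceless stops become voiced after a nasal.

/-pa/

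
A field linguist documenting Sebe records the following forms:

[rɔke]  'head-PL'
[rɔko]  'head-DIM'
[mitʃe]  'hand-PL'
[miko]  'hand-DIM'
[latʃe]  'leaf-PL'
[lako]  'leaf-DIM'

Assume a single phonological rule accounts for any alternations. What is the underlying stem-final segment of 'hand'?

/tʃ/

'hand' shows [tʃ] ~ [k] at the end of the stem ([mitʃe] vs [miko]).
If /k/ were underlying and a rule turned it into [tʃ] before the PL suffix, 'head' would also alternate; but it has [k] in both [rɔke] and [rɔko].
So /tʃ/ is underlying, and a rule of depalatalization — palato-alveolar /tʃ/ becomes [k] when no front vowel follows — gives [k].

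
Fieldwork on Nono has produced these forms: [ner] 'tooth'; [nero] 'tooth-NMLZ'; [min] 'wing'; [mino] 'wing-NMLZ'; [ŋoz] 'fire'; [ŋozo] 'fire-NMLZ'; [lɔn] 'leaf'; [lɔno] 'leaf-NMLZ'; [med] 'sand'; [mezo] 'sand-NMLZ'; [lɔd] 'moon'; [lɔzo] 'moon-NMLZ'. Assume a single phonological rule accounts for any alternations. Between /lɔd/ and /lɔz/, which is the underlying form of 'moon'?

/lɔd/

The root 'moon' surfaces as [lɔd] and [lɔzo], with a stem-final [d] ~ [z] alternation.
Compare 'fire', with invariant [z] in [ŋoz] and [ŋozo]: an analysis with underlying /z/ and a rule producing [d] in isolation would wrongly predict alternation here too.
So /d/ is underlying, and a rule of intervocalic spirantization — voiced stops become fricatives between vowels — gives [z].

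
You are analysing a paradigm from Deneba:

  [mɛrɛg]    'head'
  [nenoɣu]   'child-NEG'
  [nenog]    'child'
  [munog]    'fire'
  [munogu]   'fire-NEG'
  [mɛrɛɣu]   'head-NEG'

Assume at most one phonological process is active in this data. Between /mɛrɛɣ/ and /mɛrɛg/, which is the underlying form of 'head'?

/mɛrɛɣ/

In [mɛrɛɣu] and [mɛrɛg] the final segment of 'head' alternates: [ɣ] ~ [g].
The stem 'fire' ([munogu], [munog]) shows [g] unchanged in both environments, so [g] cannot be basic with [ɣ] derived before the NEG suffix.
The underlying segment must be /ɣ/; voiced fricatives become stops word-finally, yielding [g] there.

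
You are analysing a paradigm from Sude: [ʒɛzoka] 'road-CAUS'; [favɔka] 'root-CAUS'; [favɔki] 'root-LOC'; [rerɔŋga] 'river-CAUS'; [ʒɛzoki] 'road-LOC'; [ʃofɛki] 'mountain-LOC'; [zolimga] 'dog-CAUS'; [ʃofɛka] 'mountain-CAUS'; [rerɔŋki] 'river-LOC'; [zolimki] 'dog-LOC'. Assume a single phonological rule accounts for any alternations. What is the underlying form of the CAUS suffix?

/-ga/

The CAUS suffix surfaces as [-ga] and [-ka], depending on the final segment of the stem.
By contrast the LOC suffix keeps its initial [k] throughout — that segment must be underlying.
So the underlying form is /-ga/, and voiced stops become voiceless after a vowel.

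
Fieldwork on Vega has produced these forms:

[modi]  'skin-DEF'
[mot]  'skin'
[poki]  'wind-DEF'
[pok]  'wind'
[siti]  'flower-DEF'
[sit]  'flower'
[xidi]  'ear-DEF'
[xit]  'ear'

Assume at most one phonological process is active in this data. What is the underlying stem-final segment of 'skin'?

/d/

The root 'skin' surfaces as [modi] and [mot], with a stem-final [d] ~ [t] alternation.
But 'flower' keeps [t] in both environments ([siti], [sit]), so there is no rule changing /t/ to [d] before the DEF suffix.
Therefore /d/ is basic and [t] is derived by word-final obstruent devoicing (voiced obstruents become voiceless word-finally).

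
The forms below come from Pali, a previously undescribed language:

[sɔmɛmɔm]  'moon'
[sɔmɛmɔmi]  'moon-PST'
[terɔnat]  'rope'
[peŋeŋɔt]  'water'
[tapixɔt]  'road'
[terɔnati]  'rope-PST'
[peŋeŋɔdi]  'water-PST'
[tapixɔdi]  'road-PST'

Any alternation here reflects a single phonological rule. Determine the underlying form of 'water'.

The stem for 'water' ends in [d] in [peŋeŋɔdi] but [t] in [peŋeŋɔt].
If /t/ were underlying and a rule turned it into [d] before the PST suffix, 'rope' would also alternate; but it has [t] in both [terɔnati] and [terɔnat].
The underlying segment must be /d/; voiced obstruents become voiceless word-finally, yielding [t] there.

/peŋeŋɔd/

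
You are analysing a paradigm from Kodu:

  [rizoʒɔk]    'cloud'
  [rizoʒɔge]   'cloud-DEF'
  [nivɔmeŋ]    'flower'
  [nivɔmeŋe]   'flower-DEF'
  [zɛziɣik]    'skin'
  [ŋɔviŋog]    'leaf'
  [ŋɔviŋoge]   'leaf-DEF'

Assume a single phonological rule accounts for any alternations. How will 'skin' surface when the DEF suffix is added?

'cloud' shows [k] ~ [g] at the end of the stem ([rizoʒɔk] vs [rizoʒɔge]).
The stem 'leaf' ([ŋɔviŋog], [ŋɔviŋoge]) shows [g] unchanged in both environments, so [g] cannot be basic with [k] derived in isolation.
So /k/ is underlying, and a rule of intervocalic voicing — voiceless stops become voiced between vowels — gives [g].
The one attested form of 'skin', [zɛziɣik], shows underlying /zɛziɣik/. Applying the same rule between vowels gives [zɛziɣige].

[zɛziɣige]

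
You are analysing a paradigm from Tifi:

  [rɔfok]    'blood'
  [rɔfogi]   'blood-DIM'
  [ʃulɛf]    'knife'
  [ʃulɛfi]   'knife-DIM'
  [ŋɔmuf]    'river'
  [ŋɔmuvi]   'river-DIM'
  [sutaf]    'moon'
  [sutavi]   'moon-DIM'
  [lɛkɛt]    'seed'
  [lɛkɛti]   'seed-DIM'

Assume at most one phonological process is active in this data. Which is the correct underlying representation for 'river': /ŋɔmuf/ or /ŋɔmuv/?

/ŋɔmuv/

The root 'river' surfaces as [ŋɔmuf] and [ŋɔmuvi], with a stem-final [f] ~ [v] alternation.
If /f/ were underlying and a rule turned it into [v] before the DIM suffix, 'knife' would also alternate; but it has [f] in both [ʃulɛf] and [ʃulɛfi].
The underlying segment must be /v/; voiced obstruents become voiceless word-finally, yielding [f] there.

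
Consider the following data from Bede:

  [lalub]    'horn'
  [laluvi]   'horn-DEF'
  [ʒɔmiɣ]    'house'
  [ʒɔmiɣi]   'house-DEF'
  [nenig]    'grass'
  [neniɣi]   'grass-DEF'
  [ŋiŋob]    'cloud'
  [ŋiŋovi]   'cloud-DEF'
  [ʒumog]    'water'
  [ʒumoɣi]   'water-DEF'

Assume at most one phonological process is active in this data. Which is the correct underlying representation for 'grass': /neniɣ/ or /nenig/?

The root 'grass' surfaces as [nenig] and [neniɣi], with a stem-final [g] ~ [ɣ] alternation.
Compare 'house', with invariant [ɣ] in [ʒɔmiɣ] and [ʒɔmiɣi]: an analysis with underlying /ɣ/ and a rule producing [g] in isolation would wrongly predict alternation here too.
So /g/ is underlying, and a rule of intervocalic spirantization — voiced stops become fricatives between vowels — gives [ɣ].

/nenig/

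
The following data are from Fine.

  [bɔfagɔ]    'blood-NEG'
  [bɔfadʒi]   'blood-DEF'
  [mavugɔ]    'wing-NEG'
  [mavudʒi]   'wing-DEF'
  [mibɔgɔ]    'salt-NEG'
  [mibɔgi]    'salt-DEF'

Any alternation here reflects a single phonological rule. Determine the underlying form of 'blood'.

/bɔfadʒ/

The root 'blood' surfaces as [bɔfagɔ] and [bɔfadʒi], with a stem-final [g] ~ [dʒ] alternation.
If /g/ were underlying and a rule turned it into [dʒ] before the DEF suffix, 'salt' would also alternate; but it has [g] in both [mibɔgɔ] and [mibɔgi].
Therefore /dʒ/ is basic and [g] is derived by depalatalization (palato-alveolar /dʒ/ becomes [g] when no front vowel follows).
The underlying form of 'blood' is therefore /bɔfadʒ/.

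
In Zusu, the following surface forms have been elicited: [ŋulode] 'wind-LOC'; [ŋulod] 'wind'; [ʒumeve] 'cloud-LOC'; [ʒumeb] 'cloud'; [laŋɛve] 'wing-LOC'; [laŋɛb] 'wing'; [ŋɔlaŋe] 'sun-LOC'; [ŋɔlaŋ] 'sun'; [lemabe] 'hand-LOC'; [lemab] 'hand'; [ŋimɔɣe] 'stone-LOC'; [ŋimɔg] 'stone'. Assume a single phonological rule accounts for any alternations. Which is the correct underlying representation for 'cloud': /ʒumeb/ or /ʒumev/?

'cloud' shows [v] ~ [b] at the end of the stem ([ʒumeve] vs [ʒumeb]).
The stem 'hand' ([lemabe], [lemab]) shows [b] unchanged in both environments, so [b] cannot be basic with [v] derived before the LOC suffix.
So /v/ is underlying, and a rule of word-final hardening — voiced fricatives become stops word-finally — gives [b].

/ʒumev/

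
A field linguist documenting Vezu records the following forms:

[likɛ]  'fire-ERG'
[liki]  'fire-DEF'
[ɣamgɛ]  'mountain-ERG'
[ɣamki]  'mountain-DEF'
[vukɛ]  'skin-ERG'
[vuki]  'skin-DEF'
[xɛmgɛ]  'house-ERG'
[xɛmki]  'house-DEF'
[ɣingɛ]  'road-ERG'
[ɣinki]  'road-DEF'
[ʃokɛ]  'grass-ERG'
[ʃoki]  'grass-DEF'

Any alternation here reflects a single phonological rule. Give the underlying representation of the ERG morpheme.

/-gɛ/

The ERG morpheme has two allomorphs, [-gɛ] and [-kɛ].
The DEF suffix, which begins with [k], is invariant after every stem; so [k] is not altered by any rule here.
The ERG suffix is therefore /-gɛ/ underlyingly, with post-vocalic devoicing: voiced stops become voiceless after a vowel.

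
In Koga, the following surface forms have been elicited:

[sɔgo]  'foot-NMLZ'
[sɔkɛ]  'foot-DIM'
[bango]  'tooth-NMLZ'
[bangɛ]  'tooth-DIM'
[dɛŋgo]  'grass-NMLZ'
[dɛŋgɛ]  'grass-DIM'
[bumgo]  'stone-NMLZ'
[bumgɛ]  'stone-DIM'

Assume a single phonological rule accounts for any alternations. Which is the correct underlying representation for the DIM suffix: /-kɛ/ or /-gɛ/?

/-kɛ/

The DIM morpheme has two allomorphs, [-gɛ] and [-kɛ].
By contrast the NMLZ suffix keeps its initial [g] throughout — that segment must be underlying.
The DIM suffix is therefore /-kɛ/ underlyingly, with post-nasal voicing: voiceless stops become voiced after a nasal.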